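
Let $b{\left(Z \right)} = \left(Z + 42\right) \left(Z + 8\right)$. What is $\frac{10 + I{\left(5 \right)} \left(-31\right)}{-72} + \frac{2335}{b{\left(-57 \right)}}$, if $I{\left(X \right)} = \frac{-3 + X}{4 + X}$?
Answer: $\frac{24875}{7938} \approx 3.1337$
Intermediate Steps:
$I{\left(X \right)} = \frac{-3 + X}{4 + X}$
$b{\left(Z \right)} = \left(8 + Z\right) \left(42 + Z\right)$ ($b{\left(Z \right)} = \left(42 + Z\right) \left(8 + Z\right) = \left(8 + Z\right) \left(42 + Z\right)$)
$\frac{10 + I{\left(5 \right)} \left(-31\right)}{-72} + \frac{2335}{b{\left(-57 \right)}} = \frac{10 + \frac{-3 + 5}{4 + 5} \left(-31\right)}{-72} + \frac{2335}{336 + \left(-57\right)^{2} + 50 \left(-57\right)} = \left(10 + \frac{1}{9} \cdot 2 \left(-31\right)\right) \left(- \frac{1}{72}\right) + \frac{2335}{336 + 3249 - 2850} = \left(10 + \frac{1}{9} \cdot 2 \left(-31\right)\right) \left(- \frac{1}{72}\right) + \frac{2335}{735} = \left(10 + \frac{2}{9} \left(-31\right)\right) \left(- \frac{1}{72}\right) + 2335 \cdot \frac{1}{735} = \left(10 - \frac{62}{9}\right) \left(- \frac{1}{72}\right) + \frac{467}{147} = \frac{28}{9} \left(- \frac{1}{72}\right) + \frac{467}{147} = - \frac{7}{162} + \frac{467}{147} = \frac{24875}{7938}$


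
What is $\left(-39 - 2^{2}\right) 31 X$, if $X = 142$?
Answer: $-189286$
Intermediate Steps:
$\left(-39 - 2^{2}\right) 31 X = \left(-39 - 2^{2}\right) 31 \cdot 142 = \left(-39 - 4\right) 31 \cdot 142 = \left(-43\right) 31 \cdot 142 = \left(-1333\right) 142 = -189286$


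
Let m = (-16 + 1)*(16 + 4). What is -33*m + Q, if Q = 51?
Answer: 9951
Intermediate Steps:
m = -300 (m = -15*20 = -300)
-33*m + Q = -33*(-300) + 51 = 9900 + 51 = 9951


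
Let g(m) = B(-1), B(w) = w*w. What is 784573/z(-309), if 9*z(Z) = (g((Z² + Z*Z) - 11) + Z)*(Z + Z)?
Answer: 2353719/63448 ≈ 37.097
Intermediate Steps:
B(w) = w²
g(m) = 1 (g(m) = (-1)² = 1)
z(Z) = 2*Z*(1 + Z)/9 (z(Z) = ((1 + Z)*(Z + Z))/9 = ((1 + Z)*(2*Z))/9 = (2*Z*(1 + Z))/9 = 2*Z*(1 + Z)/9)
784573/z(-309) = 784573/(((2/9)*(-309)*(1 - 309))) = 784573/(((2/9)*(-309)*(-308))) = 784573/(63448/3) = 784573*(3/63448) = 2353719/63448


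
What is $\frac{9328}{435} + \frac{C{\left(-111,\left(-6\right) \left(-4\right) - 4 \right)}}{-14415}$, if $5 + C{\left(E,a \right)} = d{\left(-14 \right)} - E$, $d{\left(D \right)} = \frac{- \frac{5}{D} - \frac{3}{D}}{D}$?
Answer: $\frac{146365208}{6827905} \approx 21.436$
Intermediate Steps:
$d{\left(D \right)} = - \frac{8}{D^{2}}$ ($d{\left(D \right)} = \frac{\left(-8\right) \frac{1}{D}}{D} = - \frac{8}{D^{2}}$)
$C{\left(E,a \right)} = - \frac{247}{49} - E$ ($C{\left(E,a \right)} = -5 - \left(\frac{2}{49} + E\right) = - \frac{247}{49} - E$)
$\frac{9328}{435} + \frac{C{\left(-111,\left(-6\right) \left(-4\right) - 4 \right)}}{-14415} = \frac{9328}{435} + \frac{- \frac{247}{49} - -111}{-14415} = 9328 \cdot \frac{1}{435} + \left(- \frac{247}{49} + 111\right) \left(- \frac{1}{14415}\right) = \frac{9328}{435} + \frac{5192}{49} \left(- \frac{1}{14415}\right) = \frac{9328}{435} - \frac{5192}{706335} = \frac{146365208}{6827905}$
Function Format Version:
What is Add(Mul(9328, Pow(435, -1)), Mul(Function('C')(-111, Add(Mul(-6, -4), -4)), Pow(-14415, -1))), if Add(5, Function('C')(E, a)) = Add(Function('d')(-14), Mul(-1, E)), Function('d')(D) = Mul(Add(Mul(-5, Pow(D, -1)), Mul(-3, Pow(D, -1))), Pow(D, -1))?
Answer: Rational(146365208, 6827905) ≈ 21.436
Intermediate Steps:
Function('d')(D) = Mul(-8, Pow(D, -2)) (Function('d')(D) = Mul(Mul(-8, Pow(D, -1)), Pow(D, -1)) = Mul(-8, Pow(D, -2)))
Function('C')(E, a) = Add(Rational(-247, 49), Mul(-1, E)) (Function('C')(E, a) = Add(-5, Add(Mul(-8, Pow(-14, -2)), Mul(-1, E))) = Add(-5, Add(Mul(-8, Rational(1, 196)), Mul(-1, E))) = Add(-5, Add(Rational(-2, 49), Mul(-1, E))) = Add(Rational(-247, 49), Mul(-1, E)))
Add(Mul(9328, Pow(435, -1)), Mul(Function('C')(-111, Add(Mul(-6, -4), -4)), Pow(-14415, -1))) = Add(Mul(9328, Pow(435, -1)), Mul(Add(Rational(-247, 49), Mul(-1, -111)), Pow(-14415, -1))) = Add(Mul(9328, Rational(1, 435)), Mul(Add(Rational(-247, 49), 111), Rational(-1, 14415))) = Add(Rational(9328, 435), Mul(Rational(5192, 49), Rational(-1, 14415))) = Add(Rational(9328, 435), Rational(-5192, 706335)) = Rational(146365208, 6827905)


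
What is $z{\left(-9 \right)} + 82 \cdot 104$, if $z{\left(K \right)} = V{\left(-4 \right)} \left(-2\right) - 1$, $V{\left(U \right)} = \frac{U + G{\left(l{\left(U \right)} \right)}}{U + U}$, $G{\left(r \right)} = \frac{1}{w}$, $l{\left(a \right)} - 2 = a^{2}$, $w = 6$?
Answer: $\frac{204625}{24} \approx 8526.0$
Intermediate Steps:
$l{\left(a \right)} = 2 + a^{2}$
$G{\left(r \right)} = \frac{1}{6}$
$V{\left(U \right)} = \frac{\frac{1}{6} + U}{2 U}$ ($V{\left(U \right)} = \frac{U + \frac{1}{6}}{U + U} = \frac{\frac{1}{6} + U}{2 U}$)
$z{\left(K \right)} = - \frac{47}{24}$ ($z{\left(K \right)} = \frac{1 + 6 \left(-4\right)}{12 \left(-4\right)} \left(-2\right) - 1 = \frac{1}{12} \left(- \frac{1}{4}\right) \left(1 - 24\right) \left(-2\right) - 1 = \frac{1}{12} \left(- \frac{1}{4}\right) \left(-23\right) \left(-2\right) - 1 = \frac{23}{48} \left(-2\right) - 1 = - \frac{23}{24} - 1 = - \frac{47}{24}$)
$z{\left(-9 \right)} + 82 \cdot 104 = - \frac{47}{24} + 82 \cdot 104 = - \frac{47}{24} + 8528 = \frac{204625}{24}$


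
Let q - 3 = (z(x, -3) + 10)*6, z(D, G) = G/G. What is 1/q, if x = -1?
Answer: 1/69 ≈ 0.014493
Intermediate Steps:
z(D, G) = 1
q = 69 (q = 3 + (1 + 10)*6 = 3 + 11*6 = 3 + 66 = 69)
1/q = 1/69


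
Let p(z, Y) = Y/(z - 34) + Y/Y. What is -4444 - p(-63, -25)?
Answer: -431190/97 ≈ -4445.3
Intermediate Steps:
p(z, Y) = 1 + Y/(-34 + z) (p(z, Y) = Y/(-34 + z) + 1 = 1 + Y/(-34 + z))
-4444 - p(-63, -25) = -4444 - (-34 - 25 - 63)/(-34 - 63) = -4444 - (-122)/(-97) = -4444 - (-1)*(-122)/97 = -4444 - 1*122/97 = -4444 - 122/97 = -431190/97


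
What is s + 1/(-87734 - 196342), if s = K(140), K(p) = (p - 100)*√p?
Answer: -1/284076 + 80*√35 ≈ 473.29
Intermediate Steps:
K(p) = √p*(-100 + p) (K(p) = (-100 + p)*√p = √p*(-100 + p))
s = 80*√35 (s = √140*(-100 + 140) = (2*√35)*40 = 80*√35 ≈ 473.29)
s + 1/(-87734 - 196342) = 80*√35 + 1/(-87734 - 196342) = 80*√35 + 1/(-284076) = 80*√35 - 1/284076 = -1/284076 + 80*√35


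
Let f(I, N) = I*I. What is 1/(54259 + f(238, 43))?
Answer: 1/110903 ≈ 9.0169e-6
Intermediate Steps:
f(I, N) = I²
1/(54259 + f(238, 43)) = 1/(54259 + 238²) = 1/(54259 + 56644) = 1/110903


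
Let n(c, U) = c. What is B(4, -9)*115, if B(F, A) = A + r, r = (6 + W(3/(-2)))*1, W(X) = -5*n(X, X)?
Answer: 1035/2 ≈ 517.50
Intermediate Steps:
W(X) = -5*X
r = 27/2 (r = (6 - 15/(-2))*1 = (6 - 15*(-1)/2)*1 = (6 - 5*(-3/2))*1 = (6 + 15/2)*1 = (27/2)*1 = 27/2 ≈ 13.500)
B(F, A) = 27/2 + A (B(F, A) = A + 27/2 = 27/2 + A)
B(4, -9)*115 = (27/2 - 9)*115 = (9/2)*115 = 1035/2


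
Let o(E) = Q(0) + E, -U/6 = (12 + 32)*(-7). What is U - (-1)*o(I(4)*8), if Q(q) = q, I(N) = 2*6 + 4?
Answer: 1976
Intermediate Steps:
I(N) = 16 (I(N) = 12 + 4 = 16)
U = 1848 (U = -6*(12 + 32)*(-7) = -264*(-7) = -6*(-308) = 1848)
o(E) = E (o(E) = 0 + E = E)
U - (-1)*o(I(4)*8) = 1848 - (-1)*16*8 = 1848 - (-1)*128 = 1848 - 1*(-128) = 1848 + 128 = 1976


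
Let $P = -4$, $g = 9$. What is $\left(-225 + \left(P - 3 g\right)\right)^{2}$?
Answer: $65536$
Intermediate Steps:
$\left(-225 + \left(P - 3 g\right)\right)^{2} = \left(-225 - 31\right)^{2} = \left(-256\right)^{2} = 65536$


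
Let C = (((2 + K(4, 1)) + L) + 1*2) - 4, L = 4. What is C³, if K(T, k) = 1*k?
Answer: 125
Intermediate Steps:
K(T, k) = k
C = 5 (C = (((2 + 1) + 4) + 1*2) - 4 = ((3 + 4) + 2) - 4 = (7 + 2) - 4 = 9 - 4 = 5)
C³ = 5³ = 125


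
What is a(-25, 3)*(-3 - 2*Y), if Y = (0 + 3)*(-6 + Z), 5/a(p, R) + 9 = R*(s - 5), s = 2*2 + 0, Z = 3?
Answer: -25/4 ≈ -6.2500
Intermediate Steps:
s = 4 (s = 4 + 0 = 4)
a(p, R) = 5/(-9 - R) (a(p, R) = 5/(-9 + R*(4 - 5)) = 5/(-9 + R*(-1)) = 5/(-9 - R))
Y = -9 (Y = (0 + 3)*(-6 + 3) = 3*(-3) = -9)
a(-25, 3)*(-3 - 2*Y) = (-5/(9 + 3))*(-3 - 2*(-9)) = (-5/12)*(-3 + 18) = -5*1/12*15 = -5/12*15 = -25/4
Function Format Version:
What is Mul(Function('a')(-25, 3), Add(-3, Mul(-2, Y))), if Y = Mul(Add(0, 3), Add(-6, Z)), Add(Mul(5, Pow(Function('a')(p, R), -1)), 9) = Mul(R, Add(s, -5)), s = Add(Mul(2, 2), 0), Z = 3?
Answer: Rational(-25, 4) ≈ -6.2500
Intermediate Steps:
s = 4 (s = Add(4, 0) = 4)
Function('a')(p, R) = Mul(5, Pow(Add(-9, Mul(-1, R)), -1)) (Function('a')(p, R) = Mul(5, Pow(Add(-9, Mul(R, Add(4, -5))), -1)) = Mul(5, Pow(Add(-9, Mul(R, -1)), -1)) = Mul(5, Pow(Add(-9, Mul(-1, R)), -1)))
Y = -9 (Y = Mul(Add(0, 3), Add(-6, 3)) = Mul(3, -3) = -9)
Mul(Function('a')(-25, 3), Add(-3, Mul(-2, Y))) = Mul(Mul(-5, Pow(Add(9, 3), -1)), Add(-3, Mul(-2, -9))) = Mul(Mul(-5, Pow(12, -1)), Add(-3, 18)) = Mul(Mul(-5, Rational(1, 12)), 15) = Mul(Rational(-5, 12), 15) = Rational(-25, 4)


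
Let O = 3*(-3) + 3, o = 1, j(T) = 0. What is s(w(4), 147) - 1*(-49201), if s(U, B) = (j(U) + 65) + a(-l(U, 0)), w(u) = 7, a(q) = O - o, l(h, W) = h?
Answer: 49259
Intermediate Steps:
O = -6 (O = -9 + 3 = -6)
a(q) = -7 (a(q) = -6 - 1*1 = -6 - 1 = -7)
s(U, B) = 58 (s(U, B) = (0 + 65) - 7 = 65 - 7 = 58)
s(w(4), 147) - 1*(-49201) = 58 - 1*(-49201) = 58 + 49201 = 49259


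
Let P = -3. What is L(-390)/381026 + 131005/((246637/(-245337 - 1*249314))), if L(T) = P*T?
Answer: -12345576464100170/46987554781 ≈ -2.6274e+5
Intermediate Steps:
L(T) = -3*T
L(-390)/381026 + 131005/((246637/(-245337 - 1*249314))) = -3*(-390)/381026 + 131005/((246637/(-245337 - 1*249314))) = 1170*(1/381026) + 131005/((246637/(-245337 - 249314))) = 585/190513 + 131005/((246637/(-494651))) = 585/190513 + 131005/((246637*(-1/494651))) = 585/190513 + 131005/(-246637/494651) = 585/190513 + 131005*(-494651/246637) = 585/190513 - 64801754255/246637 = -12345576464100170/46987554781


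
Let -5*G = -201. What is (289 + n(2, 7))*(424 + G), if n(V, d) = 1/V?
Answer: 1343859/10 ≈ 1.3439e+5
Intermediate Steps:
G = 201/5 (G = -⅕*(-201) = 201/5 ≈ 40.200)
(289 + n(2, 7))*(424 + G) = (289 + 1/2)*(424 + 201/5) = (289 + ½)*(2321/5) = (579/2)*(2321/5) = 1343859/10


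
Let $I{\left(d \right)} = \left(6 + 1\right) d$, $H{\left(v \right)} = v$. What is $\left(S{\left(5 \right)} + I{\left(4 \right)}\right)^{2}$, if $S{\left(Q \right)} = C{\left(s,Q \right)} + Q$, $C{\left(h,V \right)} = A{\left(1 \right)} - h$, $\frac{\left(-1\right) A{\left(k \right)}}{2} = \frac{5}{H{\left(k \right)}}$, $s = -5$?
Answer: $784$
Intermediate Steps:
$I{\left(d \right)} = 7 d$
$A{\left(k \right)} = - \frac{10}{k}$ ($A{\left(k \right)} = - 2 \frac{5}{k} = - \frac{10}{k}$)
$C{\left(h,V \right)} = -10 - h$ ($C{\left(h,V \right)} = - \frac{10}{1} - h = \left(-10\right) 1 - h = -10 - h$)
$S{\left(Q \right)} = -5 + Q$ ($S{\left(Q \right)} = \left(-10 - -5\right) + Q = \left(-10 + 5\right) + Q = -5 + Q$)
$\left(S{\left(5 \right)} + I{\left(4 \right)}\right)^{2} = \left(\left(-5 + 5\right) + 7 \cdot 4\right)^{2} = \left(0 + 28\right)^{2} = 28^{2} = 784$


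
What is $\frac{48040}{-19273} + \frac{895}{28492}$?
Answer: $- \frac{1351506345}{549126316} \approx -2.4612$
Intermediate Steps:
$\frac{48040}{-19273} + \frac{895}{28492} = 48040 \left(- \frac{1}{19273}\right) + 895 \cdot \frac{1}{28492} = - \frac{48040}{19273} + \frac{895}{28492} = - \frac{1351506345}{549126316}$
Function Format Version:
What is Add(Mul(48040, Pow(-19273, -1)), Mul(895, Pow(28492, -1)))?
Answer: Rational(-1351506345, 549126316) ≈ -2.4612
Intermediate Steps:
Add(Mul(48040, Pow(-19273, -1)), Mul(895, Pow(28492, -1))) = Add(Mul(48040, Rational(-1, 19273)), Mul(895, Rational(1, 28492))) = Add(Rational(-48040, 19273), Rational(895, 28492)) = Rational(-1351506345, 549126316)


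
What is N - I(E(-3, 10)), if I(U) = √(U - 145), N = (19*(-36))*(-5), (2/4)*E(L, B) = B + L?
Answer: 3420 - I*√131 ≈ 3420.0 - 11.446*I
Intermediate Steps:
E(L, B) = 2*B + 2*L (E(L, B) = 2*(B + L) = 2*B + 2*L)
N = 3420 (N = -684*(-5) = 3420)
I(U) = √(-145 + U)
N - I(E(-3, 10)) = 3420 - √(-145 + (2*10 + 2*(-3))) = 3420 - √(-145 + (20 - 6)) = 3420 - √(-145 + 14) = 3420 - √(-131) = 3420 - I*√131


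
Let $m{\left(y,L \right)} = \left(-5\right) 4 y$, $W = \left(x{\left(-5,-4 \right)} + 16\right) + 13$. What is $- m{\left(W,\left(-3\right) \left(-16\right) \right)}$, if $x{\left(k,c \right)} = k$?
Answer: $480$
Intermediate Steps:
$W = 24$ ($W = \left(-5 + 16\right) + 13 = 11 + 13 = 24$)
$m{\left(y,L \right)} = - 20 y$
$- m{\left(W,\left(-3\right) \left(-16\right) \right)} = - \left(-20\right) 24 = \left(-1\right) \left(-480\right) = 480$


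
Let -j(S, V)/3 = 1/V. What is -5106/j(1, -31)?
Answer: -52762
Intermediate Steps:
j(S, V) = -3/V
-5106/j(1, -31) = -5106/((-3/(-31))) = -5106/((-3*(-1/31))) = -5106/3/31 = -5106*31/3 = -52762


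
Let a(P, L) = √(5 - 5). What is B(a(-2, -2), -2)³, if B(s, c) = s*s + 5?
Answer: 125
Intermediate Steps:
a(P, L) = 0 (a(P, L) = √0 = 0)
B(s, c) = 5 + s² (B(s, c) = s² + 5 = 5 + s²)
B(a(-2, -2), -2)³ = (5 + 0²)³ = (5 + 0)³ = 5³ = 125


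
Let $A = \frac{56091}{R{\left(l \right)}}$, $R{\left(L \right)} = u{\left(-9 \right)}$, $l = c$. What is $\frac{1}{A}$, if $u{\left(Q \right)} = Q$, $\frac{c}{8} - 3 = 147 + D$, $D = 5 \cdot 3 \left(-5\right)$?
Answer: $- \frac{3}{18697} \approx -0.00016045$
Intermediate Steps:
$D = -75$ ($D = 15 \left(-5\right) = -75$)
$c = 600$ ($c = 24 + 8 \left(147 - 75\right) = 24 + 8 \cdot 72 = 24 + 576 = 600$)
$l = 600$
$R{\left(L \right)} = -9$
$A = - \frac{18697}{3}$ ($A = \frac{56091}{-9} = 56091 \left(- \frac{1}{9}\right) = - \frac{18697}{3} \approx -6232.3$)
$\frac{1}{A} = \frac{1}{- \frac{18697}{3}} = - \frac{3}{18697}$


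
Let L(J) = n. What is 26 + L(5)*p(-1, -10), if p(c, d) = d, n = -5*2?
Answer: 126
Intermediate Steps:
n = -10
L(J) = -10
26 + L(5)*p(-1, -10) = 26 - 10*(-10) = 26 + 100 = 126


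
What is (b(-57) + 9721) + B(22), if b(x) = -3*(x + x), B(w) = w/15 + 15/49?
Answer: 7397608/735 ≈ 10065.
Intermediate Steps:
B(w) = 15/49 + w/15 (B(w) = w*(1/15) + 15*(1/49) = w/15 + 15/49 = 15/49 + w/15)
b(x) = -6*x
(b(-57) + 9721) + B(22) = (-6*(-57) + 9721) + (15/49 + (1/15)*22) = (342 + 9721) + (15/49 + 22/15) = 10063 + 1303/735 = 7397608/735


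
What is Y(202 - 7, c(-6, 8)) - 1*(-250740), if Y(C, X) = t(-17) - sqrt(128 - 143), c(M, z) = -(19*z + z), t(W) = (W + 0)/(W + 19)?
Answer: 501463/2 - I*sqrt(15) ≈ 2.5073e+5 - 3.873*I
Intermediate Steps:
t(W) = W/(19 + W)
c(M, z) = -20*z
Y(C, X) = -17/2 - I*sqrt(15) (Y(C, X) = -17/(19 - 17) - sqrt(128 - 143) = -17/2 - sqrt(-15) = -17*1/2 - I*sqrt(15) = -17/2 - I*sqrt(15))
Y(202 - 7, c(-6, 8)) - 1*(-250740) = (-17/2 - I*sqrt(15)) - 1*(-250740) = (-17/2 - I*sqrt(15)) + 250740 = 501463/2 - I*sqrt(15)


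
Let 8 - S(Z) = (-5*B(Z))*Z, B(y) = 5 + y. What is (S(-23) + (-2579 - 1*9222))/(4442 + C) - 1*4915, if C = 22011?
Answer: -18575174/3779 ≈ -4915.4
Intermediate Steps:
S(Z) = 8 - Z*(-25 - 5*Z) (S(Z) = 8 - (-5*(5 + Z))*Z = 8 - (-25 - 5*Z)*Z = 8 - Z*(-25 - 5*Z))
(S(-23) + (-2579 - 1*9222))/(4442 + C) - 1*4915 = ((8 + 5*(-23)*(5 - 23)) + (-2579 - 1*9222))/(4442 + 22011) - 1*4915 = ((8 + 5*(-23)*(-18)) + (-2579 - 9222))/26453 - 4915 = ((8 + 2070) - 11801)*(1/26453) - 4915 = (2078 - 11801)*(1/26453) - 4915 = -9723*1/26453 - 4915 = -1389/3779 - 4915 = -18575174/3779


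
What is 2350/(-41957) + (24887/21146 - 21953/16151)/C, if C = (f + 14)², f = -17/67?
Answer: -76946712275567297/1350544267215640478 ≈ -0.056975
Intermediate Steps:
f = -17/67 (f = -17*1/67 = -17/67 ≈ -0.25373)
C = 848241/4489 (C = (-17/67 + 14)² = (921/67)² = 848241/4489 ≈ 188.96)
2350/(-41957) + (24887/21146 - 21953/16151)/C = 2350/(-41957) + (24887/21146 - 21953/16151)/(848241/4489) = 2350*(-1/41957) + (24887*(1/21146) - 21953*1/16151)*(4489/848241) = -2350/41957 + (24887/21146 - 21953/16151)*(4489/848241) = -2350/41957 - 62268201/341529046*4489/848241 = -2350/41957 - 31057994921/32188771056454 = -76946712275567297/1350544267215640478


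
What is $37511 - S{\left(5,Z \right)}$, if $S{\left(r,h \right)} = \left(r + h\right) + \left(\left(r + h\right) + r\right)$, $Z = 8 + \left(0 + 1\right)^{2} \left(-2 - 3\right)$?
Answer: $37490$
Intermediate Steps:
$Z = 3$ ($Z = 8 + 1^{2} \left(-5\right) = 8 + 1 \left(-5\right) = 8 - 5 = 3$)
$S{\left(r,h \right)} = 2 h + 3 r$ ($S{\left(r,h \right)} = \left(h + r\right) + \left(\left(h + r\right) + r\right) = \left(h + r\right) + \left(h + 2 r\right) = 2 h + 3 r$)
$37511 - S{\left(5,Z \right)} = 37511 - \left(2 \cdot 3 + 3 \cdot 5\right) = 37511 - \left(6 + 15\right) = 37511 - 21 = 37490$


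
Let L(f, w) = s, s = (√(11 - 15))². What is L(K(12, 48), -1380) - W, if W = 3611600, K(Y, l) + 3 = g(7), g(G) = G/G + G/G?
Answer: -3611604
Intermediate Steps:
g(G) = 2 (g(G) = 1 + 1 = 2)
K(Y, l) = -1 (K(Y, l) = -3 + 2 = -1)
s = -4 (s = (√(-4))² = (2*I)² = -4)
L(f, w) = -4
L(K(12, 48), -1380) - W = -4 - 1*3611600 = -4 - 3611600 = -3611604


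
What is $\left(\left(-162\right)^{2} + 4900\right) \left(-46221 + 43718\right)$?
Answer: $-77953432$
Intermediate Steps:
$\left(\left(-162\right)^{2} + 4900\right) \left(-46221 + 43718\right) = \left(26244 + 4900\right) \left(-2503\right) = 31144 \left(-2503\right) = -77953432$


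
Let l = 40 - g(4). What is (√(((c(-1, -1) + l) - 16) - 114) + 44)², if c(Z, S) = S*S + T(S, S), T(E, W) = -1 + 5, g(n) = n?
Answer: (44 + I*√89)² ≈ 1847.0 + 830.19*I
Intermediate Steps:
T(E, W) = 4
c(Z, S) = 4 + S² (c(Z, S) = S*S + 4 = S² + 4 = 4 + S²)
l = 36 (l = 40 - 1*4 = 40 - 4 = 36)
(√(((c(-1, -1) + l) - 16) - 114) + 44)² = (√((((4 + (-1)²) + 36) - 16) - 114) + 44)² = (√((((4 + 1) + 36) - 16) - 114) + 44)² = (√(((5 + 36) - 16) - 114) + 44)² = (√((41 - 16) - 114) + 44)² = (√(25 - 114) + 44)² = (√(-89) + 44)² = (I*√89 + 44)² = (44 + I*√89)²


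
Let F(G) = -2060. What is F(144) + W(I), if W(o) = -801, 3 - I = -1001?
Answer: -2861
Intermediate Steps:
I = 1004 (I = 3 - 1*(-1001) = 3 + 1001 = 1004)
F(144) + W(I) = -2060 - 801 = -2861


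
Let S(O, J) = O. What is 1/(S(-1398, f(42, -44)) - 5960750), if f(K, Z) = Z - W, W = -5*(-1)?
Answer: -1/5962148 ≈ -1.6772e-7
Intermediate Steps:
W = 5
f(K, Z) = -5 + Z (f(K, Z) = Z - 1*5 = Z - 5 = -5 + Z)
1/(S(-1398, f(42, -44)) - 5960750) = 1/(-1398 - 5960750) = 1/(-5962148) = -1/5962148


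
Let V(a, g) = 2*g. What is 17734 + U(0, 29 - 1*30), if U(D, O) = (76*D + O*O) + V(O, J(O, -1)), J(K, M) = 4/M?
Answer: 17727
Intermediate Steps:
U(D, O) = -8 + O² + 76*D (U(D, O) = (76*D + O*O) + 2*(4/(-1)) = (76*D + O²) + 2*(4*(-1)) = (O² + 76*D) + 2*(-4) = (O² + 76*D) - 8 = -8 + O² + 76*D)
17734 + U(0, 29 - 1*30) = 17734 + (-8 + (29 - 1*30)² + 76*0) = 17734 + (-8 + (29 - 30)² + 0) = 17734 + (-8 + (-1)² + 0) = 17734 + (-8 + 1 + 0) = 17734 - 7 = 17727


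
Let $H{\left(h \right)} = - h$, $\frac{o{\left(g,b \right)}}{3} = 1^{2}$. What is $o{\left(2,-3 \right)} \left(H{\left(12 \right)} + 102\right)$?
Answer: $270$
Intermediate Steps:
$o{\left(g,b \right)} = 3$ ($o{\left(g,b \right)} = 3 \cdot 1^{2} = 3 \cdot 1 = 3$)
$o{\left(2,-3 \right)} \left(H{\left(12 \right)} + 102\right) = 3 \left(\left(-1\right) 12 + 102\right) = 3 \left(-12 + 102\right) = 3 \cdot 90 = 270$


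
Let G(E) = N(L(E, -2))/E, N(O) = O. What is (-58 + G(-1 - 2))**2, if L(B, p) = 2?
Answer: 30976/9 ≈ 3441.8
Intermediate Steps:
G(E) = 2/E
(-58 + G(-1 - 2))**2 = (-58 + 2/(-1 - 2))**2 = (-58 + 2/(-3))**2 = (-58 + 2*(-1/3))**2 = (-58 - 2/3)**2 = (-176/3)**2 = 30976/9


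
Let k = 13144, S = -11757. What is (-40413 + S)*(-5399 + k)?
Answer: -404056650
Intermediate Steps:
(-40413 + S)*(-5399 + k) = (-40413 - 11757)*(-5399 + 13144) = -52170*7745 = -404056650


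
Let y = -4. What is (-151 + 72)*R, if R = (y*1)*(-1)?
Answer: -316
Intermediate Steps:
R = 4 (R = -4*1*(-1) = -4*(-1) = 4)
(-151 + 72)*R = (-151 + 72)*4 = -79*4 = -316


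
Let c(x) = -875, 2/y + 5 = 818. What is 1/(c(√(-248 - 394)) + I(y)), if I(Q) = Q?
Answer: -813/711373 ≈ -0.0011429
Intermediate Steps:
y = 2/813 (y = 2/(-5 + 818) = 2/813 ≈ 0.0024600)
1/(c(√(-248 - 394)) + I(y)) = 1/(-875 + 2/813) = 1/(-711373/813) = -813/711373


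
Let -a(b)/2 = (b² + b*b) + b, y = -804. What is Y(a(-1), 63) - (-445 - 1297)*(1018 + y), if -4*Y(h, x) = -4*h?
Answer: 372786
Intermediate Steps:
a(b) = -4*b² - 2*b (a(b) = -2*((b² + b*b) + b) = -2*((b² + b²) + b) = -2*(2*b² + b) = -2*(b + 2*b²) = -4*b² - 2*b)
Y(h, x) = h (Y(h, x) = -(-1)*h = h)
Y(a(-1), 63) - (-445 - 1297)*(1018 + y) = -2*(-1)*(1 + 2*(-1)) - (-445 - 1297)*(1018 - 804) = -2*(-1)*(1 - 2) - (-1742)*214 = -2*(-1)*(-1) - 1*(-372788) = -2 + 372788 = 372786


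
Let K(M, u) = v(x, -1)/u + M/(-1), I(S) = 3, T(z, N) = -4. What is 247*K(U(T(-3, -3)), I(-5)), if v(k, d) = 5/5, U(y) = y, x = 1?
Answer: 3211/3 ≈ 1070.3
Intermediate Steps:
v(k, d) = 1 (v(k, d) = 5*(⅕) = 1)
K(M, u) = 1/u - M (K(M, u) = 1/u + M/(-1) = 1/u + M*(-1) = 1/u - M)
247*K(U(T(-3, -3)), I(-5)) = 247*(1/3 - 1*(-4)) = 247*(⅓ + 4) = 247*(13/3) = 3211/3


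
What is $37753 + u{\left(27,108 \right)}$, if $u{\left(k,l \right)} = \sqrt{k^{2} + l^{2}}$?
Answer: $37753 + 27 \sqrt{17} \approx 37864.0$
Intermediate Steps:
$37753 + u{\left(27,108 \right)} = 37753 + \sqrt{27^{2} + 108^{2}} = 37753 + \sqrt{729 + 11664} = 37753 + \sqrt{12393} = 37753 + 27 \sqrt{17}$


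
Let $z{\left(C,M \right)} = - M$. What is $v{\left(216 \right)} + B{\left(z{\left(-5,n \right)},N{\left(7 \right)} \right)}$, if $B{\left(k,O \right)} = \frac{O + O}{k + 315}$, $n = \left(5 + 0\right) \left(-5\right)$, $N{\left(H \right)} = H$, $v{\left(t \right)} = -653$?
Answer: $- \frac{111003}{170} \approx -652.96$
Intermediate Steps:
$n = -25$ ($n = 5 \left(-5\right) = -25$)
$B{\left(k,O \right)} = \frac{2 O}{315 + k}$
$v{\left(216 \right)} + B{\left(z{\left(-5,n \right)},N{\left(7 \right)} \right)} = -653 + 2 \cdot 7 \frac{1}{315 - -25} = -653 + 2 \cdot 7 \frac{1}{315 + 25} = -653 + 2 \cdot 7 \cdot \frac{1}{340} = -653 + \frac{7}{170} = - \frac{111003}{170}$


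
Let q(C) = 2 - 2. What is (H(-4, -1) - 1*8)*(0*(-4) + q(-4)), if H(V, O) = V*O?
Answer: 0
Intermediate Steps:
q(C) = 0
H(V, O) = O*V
(H(-4, -1) - 1*8)*(0*(-4) + q(-4)) = (-1*(-4) - 1*8)*(0*(-4) + 0) = (4 - 8)*(0 + 0) = -4*0 = 0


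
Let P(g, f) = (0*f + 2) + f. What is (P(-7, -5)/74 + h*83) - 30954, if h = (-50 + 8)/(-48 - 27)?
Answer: -57178987/1850 ≈ -30908.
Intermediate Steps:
P(g, f) = 2 + f (P(g, f) = (0 + 2) + f = 2 + f)
h = 14/25 (h = -42/(-75) = -42*(-1/75) = 14/25 ≈ 0.56000)
(P(-7, -5)/74 + h*83) - 30954 = ((2 - 5)/74 + (14/25)*83) - 30954 = (-3*1/74 + 1162/25) - 30954 = (-3/74 + 1162/25) - 30954 = 85913/1850 - 30954 = -57178987/1850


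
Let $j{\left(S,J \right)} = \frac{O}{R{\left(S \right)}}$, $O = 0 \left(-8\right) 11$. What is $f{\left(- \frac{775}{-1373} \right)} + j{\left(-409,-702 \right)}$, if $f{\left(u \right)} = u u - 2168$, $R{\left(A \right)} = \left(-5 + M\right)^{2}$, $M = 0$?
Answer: $- \frac{4086359047}{1885129} \approx -2167.7$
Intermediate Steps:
$O = 0$ ($O = 0 \cdot 11 = 0$)
$R{\left(A \right)} = 25$ ($R{\left(A \right)} = \left(-5 + 0\right)^{2} = \left(-5\right)^{2} = 25$)
$f{\left(u \right)} = -2168 + u^{2}$ ($f{\left(u \right)} = u^{2} - 2168 = -2168 + u^{2}$)
$j{\left(S,J \right)} = 0$ ($j{\left(S,J \right)} = \frac{0}{25} = 0 \cdot \frac{1}{25} = 0$)
$f{\left(- \frac{775}{-1373} \right)} + j{\left(-409,-702 \right)} = \left(-2168 + \left(- \frac{775}{-1373}\right)^{2}\right) + 0 = \left(-2168 + \left(\left(-775\right) \left(- \frac{1}{1373}\right)\right)^{2}\right) + 0 = \left(-2168 + \left(\frac{775}{1373}\right)^{2}\right) + 0 = \left(-2168 + \frac{600625}{1885129}\right) + 0 = - \frac{4086359047}{1885129} + 0 = - \frac{4086359047}{1885129}$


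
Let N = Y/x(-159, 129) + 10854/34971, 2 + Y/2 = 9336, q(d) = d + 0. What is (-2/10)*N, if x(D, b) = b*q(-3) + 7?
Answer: 54059509/5537075 ≈ 9.7632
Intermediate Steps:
q(d) = d
x(D, b) = 7 - 3*b (x(D, b) = b*(-3) + 7 = -3*b + 7 = 7 - 3*b)
Y = 18668 (Y = -4 + 2*9336 = -4 + 18672 = 18668)
N = -54059509/1107415 (N = 18668/(7 - 3*129) + 10854/34971 = 18668/(7 - 387) + 10854*(1/34971) = 18668/(-380) + 3618/11657 = 18668*(-1/380) + 3618/11657 = -4667/95 + 3618/11657 = -54059509/1107415 ≈ -48.816)
(-2/10)*N = -2/10*(-54059509/1107415) = -2*⅒*(-54059509/1107415) = -⅕*(-54059509/1107415) = 54059509/5537075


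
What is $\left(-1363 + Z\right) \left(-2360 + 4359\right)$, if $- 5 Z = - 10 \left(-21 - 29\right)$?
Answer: $-2924537$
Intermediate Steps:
$Z = -100$ ($Z = - \frac{\left(-10\right) \left(-21 - 29\right)}{5} = - \frac{\left(-10\right) \left(-50\right)}{5} = \left(- \frac{1}{5}\right) 500 = -100$)
$\left(-1363 + Z\right) \left(-2360 + 4359\right) = \left(-1363 - 100\right) \left(-2360 + 4359\right) = \left(-1463\right) 1999 = -2924537$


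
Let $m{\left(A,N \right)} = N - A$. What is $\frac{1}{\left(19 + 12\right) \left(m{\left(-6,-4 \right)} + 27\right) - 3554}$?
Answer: $- \frac{1}{2655} \approx -0.00037665$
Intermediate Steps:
$\frac{1}{\left(19 + 12\right) \left(m{\left(-6,-4 \right)} + 27\right) - 3554} = \frac{1}{\left(19 + 12\right) \left(\left(-4 - -6\right) + 27\right) - 3554} = \frac{1}{31 \left(\left(-4 + 6\right) + 27\right) - 3554} = \frac{1}{31 \left(2 + 27\right) - 3554} = \frac{1}{31 \cdot 29 - 3554} = \frac{1}{899 - 3554} = \frac{1}{-2655} = - \frac{1}{2655}$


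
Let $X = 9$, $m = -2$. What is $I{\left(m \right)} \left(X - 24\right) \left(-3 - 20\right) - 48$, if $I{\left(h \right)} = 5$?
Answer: $1677$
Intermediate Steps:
$I{\left(m \right)} \left(X - 24\right) \left(-3 - 20\right) - 48 = 5 \left(9 - 24\right) \left(-3 - 20\right) - 48 = 5 \left(\left(-15\right) \left(-23\right)\right) - 48 = 5 \cdot 345 - 48 = 1725 - 48 = 1677$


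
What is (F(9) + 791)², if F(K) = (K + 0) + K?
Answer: 654481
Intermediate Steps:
F(K) = 2*K (F(K) = K + K = 2*K)
(F(9) + 791)² = (2*9 + 791)² = (18 + 791)² = 809² = 654481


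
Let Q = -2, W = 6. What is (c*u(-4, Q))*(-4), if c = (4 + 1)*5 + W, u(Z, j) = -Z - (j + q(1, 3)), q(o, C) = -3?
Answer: -1116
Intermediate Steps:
u(Z, j) = 3 - Z - j (u(Z, j) = -Z - (j - 3) = -Z - (-3 + j) = -Z + (3 - j) = 3 - Z - j)
c = 31 (c = (4 + 1)*5 + 6 = 5*5 + 6 = 25 + 6 = 31)
(c*u(-4, Q))*(-4) = (31*(3 - 1*(-4) - 1*(-2)))*(-4) = (31*(3 + 4 + 2))*(-4) = (31*9)*(-4) = 279*(-4) = -1116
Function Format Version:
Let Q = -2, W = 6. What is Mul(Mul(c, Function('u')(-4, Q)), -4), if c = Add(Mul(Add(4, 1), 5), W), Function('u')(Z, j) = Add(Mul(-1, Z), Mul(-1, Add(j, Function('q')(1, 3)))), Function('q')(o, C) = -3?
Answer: -1116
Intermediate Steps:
Function('u')(Z, j) = Add(3, Mul(-1, Z), Mul(-1, j)) (Function('u')(Z, j) = Add(Mul(-1, Z), Mul(-1, Add(j, -3))) = Add(Mul(-1, Z), Mul(-1, Add(-3, j))) = Add(Mul(-1, Z), Add(3, Mul(-1, j))) = Add(3, Mul(-1, Z), Mul(-1, j)))
c = 31 (c = Add(Mul(Add(4, 1), 5), 6) = Add(Mul(5, 5), 6) = Add(25, 6) = 31)
Mul(Mul(c, Function('u')(-4, Q)), -4) = Mul(Mul(31, Add(3, Mul(-1, -4), Mul(-1, -2))), -4) = Mul(Mul(31, Add(3, 4, 2)), -4) = Mul(Mul(31, 9), -4) = Mul(279, -4) = -1116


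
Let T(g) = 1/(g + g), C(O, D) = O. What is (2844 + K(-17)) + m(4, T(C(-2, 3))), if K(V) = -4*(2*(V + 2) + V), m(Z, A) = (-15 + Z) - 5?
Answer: 3016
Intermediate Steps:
T(g) = 1/(2*g)
m(Z, A) = -20 + Z
K(V) = -16 - 12*V (K(V) = -4*(2*(2 + V) + V) = -4*((4 + 2*V) + V) = -4*(4 + 3*V) = -16 - 12*V)
(2844 + K(-17)) + m(4, T(C(-2, 3))) = (2844 + (-16 - 12*(-17))) + (-20 + 4) = (2844 + (-16 + 204)) - 16 = (2844 + 188) - 16 = 3032 - 16 = 3016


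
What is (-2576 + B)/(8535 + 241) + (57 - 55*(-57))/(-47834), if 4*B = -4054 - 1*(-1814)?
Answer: -11126276/26236949 ≈ -0.42407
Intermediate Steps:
B = -560 (B = (-4054 - 1*(-1814))/4 = (-4054 + 1814)/4 = (1/4)*(-2240) = -560)
(-2576 + B)/(8535 + 241) + (57 - 55*(-57))/(-47834) = (-2576 - 560)/(8535 + 241) + (57 - 55*(-57))/(-47834) = -3136/8776 + (57 + 3135)*(-1/47834) = -3136*1/8776 + 3192*(-1/47834) = -392/1097 - 1596/23917 = -11126276/26236949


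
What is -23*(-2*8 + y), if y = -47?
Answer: 1449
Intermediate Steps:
-23*(-2*8 + y) = -23*(-2*8 - 47) = -23*(-16 - 47) = -23*(-63) = 1449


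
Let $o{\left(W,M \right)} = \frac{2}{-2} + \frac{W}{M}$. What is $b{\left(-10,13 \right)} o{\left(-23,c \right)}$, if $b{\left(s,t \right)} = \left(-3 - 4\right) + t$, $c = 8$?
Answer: $- \frac{93}{4} \approx -23.25$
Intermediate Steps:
$o{\left(W,M \right)} = -1 + \frac{W}{M}$ ($o{\left(W,M \right)} = 2 \left(- \frac{1}{2}\right) + \frac{W}{M} = -1 + \frac{W}{M}$)
$b{\left(s,t \right)} = -7 + t$
$b{\left(-10,13 \right)} o{\left(-23,c \right)} = \left(-7 + 13\right) \frac{-23 - 8}{8} = 6 \frac{-23 - 8}{8} = 6 \cdot \frac{1}{8} \left(-31\right) = 6 \left(- \frac{31}{8}\right) = - \frac{93}{4}$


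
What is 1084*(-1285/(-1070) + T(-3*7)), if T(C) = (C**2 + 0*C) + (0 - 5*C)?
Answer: 63468742/107 ≈ 5.9317e+5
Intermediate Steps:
T(C) = C**2 - 5*C (T(C) = (C**2 + 0) - 5*C = C**2 - 5*C)
1084*(-1285/(-1070) + T(-3*7)) = 1084*(-1285/(-1070) + (-3*7)*(-5 - 3*7)) = 1084*(-1285*(-1/1070) - 21*(-5 - 21)) = 1084*(257/214 - 21*(-26)) = 1084*(257/214 + 546) = 1084*(117101/214) = 63468742/107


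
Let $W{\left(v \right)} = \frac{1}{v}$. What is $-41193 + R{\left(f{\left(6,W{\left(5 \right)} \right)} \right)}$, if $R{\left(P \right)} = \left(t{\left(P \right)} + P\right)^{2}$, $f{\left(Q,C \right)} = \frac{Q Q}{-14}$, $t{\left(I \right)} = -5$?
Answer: $- \frac{2015648}{49} \approx -41136.0$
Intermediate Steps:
$f{\left(Q,C \right)} = - \frac{Q^{2}}{14}$ ($f{\left(Q,C \right)} = Q^{2} \left(- \frac{1}{14}\right) = - \frac{Q^{2}}{14}$)
$R{\left(P \right)} = \left(-5 + P\right)^{2}$
$-41193 + R{\left(f{\left(6,W{\left(5 \right)} \right)} \right)} = -41193 + \left(-5 - \frac{6^{2}}{14}\right)^{2} = -41193 + \left(-5 - \frac{18}{7}\right)^{2} = -41193 + \left(- \frac{53}{7}\right)^{2} = -41193 + \frac{2809}{49} = - \frac{2015648}{49}$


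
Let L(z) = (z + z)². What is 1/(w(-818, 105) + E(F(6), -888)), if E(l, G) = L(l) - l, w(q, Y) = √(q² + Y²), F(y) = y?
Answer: -138/661105 + √680149/661105 ≈ 0.0010387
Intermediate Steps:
w(q, Y) = √(Y² + q²)
L(z) = 4*z² (L(z) = (2*z)² = 4*z²)
E(l, G) = -l + 4*l² (E(l, G) = 4*l² - l = -l + 4*l²)
1/(w(-818, 105) + E(F(6), -888)) = 1/(√(105² + (-818)²) + 6*(-1 + 4*6)) = 1/(√(11025 + 669124) + 6*(-1 + 24)) = 1/(√680149 + 6*23) = 1/(√680149 + 138) = 1/(138 + √680149)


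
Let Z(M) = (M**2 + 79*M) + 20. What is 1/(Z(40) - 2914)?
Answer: 1/1866 ≈ 0.00053591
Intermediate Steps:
Z(M) = 20 + M**2 + 79*M
1/(Z(40) - 2914) = 1/((20 + 40**2 + 79*40) - 2914) = 1/((20 + 1600 + 3160) - 2914) = 1/(4780 - 2914) = 1/1866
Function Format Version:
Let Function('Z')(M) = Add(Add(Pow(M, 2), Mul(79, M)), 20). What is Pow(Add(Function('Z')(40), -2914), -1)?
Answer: Rational(1, 1866) ≈ 0.00053591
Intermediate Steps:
Function('Z')(M) = Add(20, Pow(M, 2), Mul(79, M))
Pow(Add(Function('Z')(40), -2914), -1) = Pow(Add(Add(20, Pow(40, 2), Mul(79, 40)), -2914), -1) = Pow(Add(Add(20, 1600, 3160), -2914), -1) = Pow(Add(4780, -2914), -1) = Pow(1866, -1) = Rational(1, 1866)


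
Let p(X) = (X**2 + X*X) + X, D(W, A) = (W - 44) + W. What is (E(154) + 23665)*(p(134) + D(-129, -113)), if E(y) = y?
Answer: 851386336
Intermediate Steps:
D(W, A) = -44 + 2*W (D(W, A) = (-44 + W) + W = -44 + 2*W)
p(X) = X + 2*X**2 (p(X) = (X**2 + X**2) + X = 2*X**2 + X = X + 2*X**2)
(E(154) + 23665)*(p(134) + D(-129, -113)) = (154 + 23665)*(134*(1 + 2*134) + (-44 + 2*(-129))) = 23819*(134*(1 + 268) + (-44 - 258)) = 23819*(134*269 - 302) = 23819*(36046 - 302) = 23819*35744 = 851386336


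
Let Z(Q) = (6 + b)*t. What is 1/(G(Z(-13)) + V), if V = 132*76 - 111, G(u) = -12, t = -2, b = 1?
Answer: 1/9909 ≈ 0.00010092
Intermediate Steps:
Z(Q) = -14 (Z(Q) = (6 + 1)*(-2) = 7*(-2) = -14)
V = 9921 (V = 10032 - 111 = 9921)
1/(G(Z(-13)) + V) = 1/(-12 + 9921) = 1/9909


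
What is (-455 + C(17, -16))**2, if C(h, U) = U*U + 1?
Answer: 39204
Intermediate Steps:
C(h, U) = 1 + U**2 (C(h, U) = U**2 + 1 = 1 + U**2)
(-455 + C(17, -16))**2 = (-455 + (1 + (-16)**2))**2 = (-455 + (1 + 256))**2 = (-455 + 257)**2 = (-198)**2 = 39204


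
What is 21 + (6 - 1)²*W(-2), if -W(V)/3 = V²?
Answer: -279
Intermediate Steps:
W(V) = -3*V²
21 + (6 - 1)²*W(-2) = 21 + (6 - 1)²*(-3*(-2)²) = 21 + 5²*(-3*4) = 21 + 25*(-12) = 21 - 300 = -279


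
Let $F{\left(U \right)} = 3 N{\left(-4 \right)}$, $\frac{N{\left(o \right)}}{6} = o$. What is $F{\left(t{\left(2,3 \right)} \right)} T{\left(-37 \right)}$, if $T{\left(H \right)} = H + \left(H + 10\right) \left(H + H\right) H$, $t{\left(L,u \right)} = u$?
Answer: $5325336$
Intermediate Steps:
$N{\left(o \right)} = 6 o$
$F{\left(U \right)} = -72$ ($F{\left(U \right)} = 3 \cdot 6 \left(-4\right) = 3 \left(-24\right) = -72$)
$T{\left(H \right)} = H + 2 H^{2} \left(10 + H\right)$ ($T{\left(H \right)} = H + \left(10 + H\right) 2 H H = H + 2 H \left(10 + H\right) H = H + 2 H^{2} \left(10 + H\right)$)
$F{\left(t{\left(2,3 \right)} \right)} T{\left(-37 \right)} = - 72 \left(- 37 \left(1 + 2 \left(-37\right)^{2} + 20 \left(-37\right)\right)\right) = - 72 \left(- 37 \left(1 + 2 \cdot 1369 - 740\right)\right) = - 72 \left(- 37 \left(1 + 2738 - 740\right)\right) = - 72 \left(\left(-37\right) 1999\right) = \left(-72\right) \left(-73963\right) = 5325336$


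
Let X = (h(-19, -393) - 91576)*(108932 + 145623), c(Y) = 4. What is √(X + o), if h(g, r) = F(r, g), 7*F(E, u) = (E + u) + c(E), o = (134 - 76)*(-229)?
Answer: I*√23325978882 ≈ 1.5273e+5*I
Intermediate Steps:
o = -13282 (o = 58*(-229) = -13282)
F(E, u) = 4/7 + E/7 + u/7 (F(E, u) = ((E + u) + 4)/7 = (4 + E + u)/7 = 4/7 + E/7 + u/7)
h(g, r) = 4/7 + g/7 + r/7 (h(g, r) = 4/7 + r/7 + g/7 = 4/7 + g/7 + r/7)
X = -23325965600 (X = ((4/7 + (⅐)*(-19) + (⅐)*(-393)) - 91576)*(108932 + 145623) = ((4/7 - 19/7 - 393/7) - 91576)*254555 = (-408/7 - 91576)*254555 = -641440/7*254555 = -23325965600)
√(X + o) = √(-23325965600 - 13282) = √(-23325978882) = I*√23325978882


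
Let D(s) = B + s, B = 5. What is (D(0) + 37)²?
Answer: 1764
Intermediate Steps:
D(s) = 5 + s
(D(0) + 37)² = ((5 + 0) + 37)² = (5 + 37)² = 42² = 1764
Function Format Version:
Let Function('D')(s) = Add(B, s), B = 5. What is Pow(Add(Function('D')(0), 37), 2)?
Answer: 1764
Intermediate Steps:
Function('D')(s) = Add(5, s)
Pow(Add(Function('D')(0), 37), 2) = Pow(Add(Add(5, 0), 37), 2) = Pow(Add(5, 37), 2) = Pow(42, 2) = 1764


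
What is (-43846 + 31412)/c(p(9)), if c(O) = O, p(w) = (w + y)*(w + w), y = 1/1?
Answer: -6217/90 ≈ -69.078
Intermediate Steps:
y = 1
p(w) = 2*w*(1 + w) (p(w) = (w + 1)*(w + w) = (1 + w)*(2*w) = 2*w*(1 + w))
(-43846 + 31412)/c(p(9)) = (-43846 + 31412)/((2*9*(1 + 9))) = -12434/(2*9*10) = -12434/180 = -12434*1/180 = -6217/90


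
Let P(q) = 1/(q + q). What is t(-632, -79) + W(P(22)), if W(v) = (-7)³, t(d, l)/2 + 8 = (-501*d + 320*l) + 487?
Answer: 583319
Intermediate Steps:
t(d, l) = 958 - 1002*d + 640*l (t(d, l) = -16 + 2*((-501*d + 320*l) + 487) = -16 + 2*(487 - 501*d + 320*l) = -16 + (974 - 1002*d + 640*l) = 958 - 1002*d + 640*l)
P(q) = 1/(2*q)
W(v) = -343
t(-632, -79) + W(P(22)) = (958 - 1002*(-632) + 640*(-79)) - 343 = (958 + 633264 - 50560) - 343 = 583662 - 343 = 583319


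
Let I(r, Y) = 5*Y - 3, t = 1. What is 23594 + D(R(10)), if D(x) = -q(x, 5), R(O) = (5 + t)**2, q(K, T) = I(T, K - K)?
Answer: 23597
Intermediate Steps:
I(r, Y) = -3 + 5*Y
q(K, T) = -3 (q(K, T) = -3 + 5*(K - K) = -3 + 5*0 = -3 + 0 = -3)
R(O) = 36 (R(O) = (5 + 1)**2 = 6**2 = 36)
D(x) = 3 (D(x) = -1*(-3) = 3)
23594 + D(R(10)) = 23594 + 3 = 23597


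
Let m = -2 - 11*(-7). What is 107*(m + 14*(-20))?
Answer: -21935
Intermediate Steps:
m = 75 (m = -2 + 77 = 75)
107*(m + 14*(-20)) = 107*(75 + 14*(-20)) = 107*(75 - 280) = 107*(-205) = -21935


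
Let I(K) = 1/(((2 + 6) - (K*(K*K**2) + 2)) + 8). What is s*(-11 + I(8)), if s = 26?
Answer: -44903/157 ≈ -286.01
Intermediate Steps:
I(K) = 1/(14 - K**4) (I(K) = 1/((8 - (K*K**3 + 2)) + 8) = 1/((8 - (K**4 + 2)) + 8) = 1/((8 - (2 + K**4)) + 8) = 1/((8 + (-2 - K**4)) + 8) = 1/((6 - K**4) + 8) = 1/(14 - K**4))
s*(-11 + I(8)) = 26*(-11 - 1/(-14 + 8**4)) = 26*(-11 - 1/(-14 + 4096)) = 26*(-11 - 1/4082) = 26*(-44903/4082) = -44903/157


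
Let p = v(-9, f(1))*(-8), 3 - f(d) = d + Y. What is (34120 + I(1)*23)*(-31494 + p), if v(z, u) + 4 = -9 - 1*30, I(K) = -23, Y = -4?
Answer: -1046359650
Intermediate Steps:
f(d) = 7 - d (f(d) = 3 - (d - 4) = 3 - (-4 + d) = 3 + (4 - d) = 7 - d)
v(z, u) = -43 (v(z, u) = -4 + (-9 - 1*30) = -4 + (-9 - 30) = -4 - 39 = -43)
p = 344 (p = -43*(-8) = 344)
(34120 + I(1)*23)*(-31494 + p) = (34120 - 23*23)*(-31494 + 344) = (34120 - 529)*(-31150) = 33591*(-31150) = -1046359650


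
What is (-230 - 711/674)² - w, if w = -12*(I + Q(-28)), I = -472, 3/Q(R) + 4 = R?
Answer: 43357228073/908552 ≈ 47721.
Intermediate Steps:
Q(R) = 3/(-4 + R)
w = 45321/8 (w = -12*(-472 + 3/(-4 - 28)) = -12*(-472 + 3/(-32)) = -12*(-472 + 3*(-1/32)) = -12*(-472 - 3/32) = -12*(-15107/32) = 45321/8 ≈ 5665.1)
(-230 - 711/674)² - w = (-230 - 711/674)² - 1*45321/8 = (-230 - 711*1/674)² - 45321/8 = (-230 - 711/674)² - 45321/8 = (-155731/674)² - 45321/8 = 24252144361/454276 - 45321/8 = 43357228073/908552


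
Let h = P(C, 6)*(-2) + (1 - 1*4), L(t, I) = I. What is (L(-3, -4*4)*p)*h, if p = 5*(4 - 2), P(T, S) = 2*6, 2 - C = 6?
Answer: 4320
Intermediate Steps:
C = -4 (C = 2 - 1*6 = 2 - 6 = -4)
P(T, S) = 12
h = -27 (h = 12*(-2) + (1 - 1*4) = -24 + (1 - 4) = -24 - 3 = -27)
p = 10 (p = 5*2 = 10)
(L(-3, -4*4)*p)*h = (-4*4*10)*(-27) = -16*10*(-27) = -160*(-27) = 4320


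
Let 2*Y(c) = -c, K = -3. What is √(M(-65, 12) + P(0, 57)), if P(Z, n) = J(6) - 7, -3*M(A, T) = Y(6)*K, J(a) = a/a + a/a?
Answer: 2*I*√2 ≈ 2.8284*I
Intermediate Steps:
J(a) = 2 (J(a) = 1 + 1 = 2)
Y(c) = -c/2 (Y(c) = (-c)/2 = -c/2)
M(A, T) = -3 (M(A, T) = -(-½*6)*(-3)/3 = -(-1)*(-3) = -⅓*9 = -3)
P(Z, n) = -5 (P(Z, n) = 2 - 7 = -5)
√(M(-65, 12) + P(0, 57)) = √(-3 - 5) = √(-8) = 2*I*√2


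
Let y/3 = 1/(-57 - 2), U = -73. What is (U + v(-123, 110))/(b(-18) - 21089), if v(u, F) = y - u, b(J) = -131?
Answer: -2947/1251980 ≈ -0.0023539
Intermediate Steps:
y = -3/59 (y = 3/(-57 - 2) = 3/(-59) = 3*(-1/59) = -3/59 ≈ -0.050847)
v(u, F) = -3/59 - u
(U + v(-123, 110))/(b(-18) - 21089) = (-73 + (-3/59 - 1*(-123)))/(-131 - 21089) = (-73 + (-3/59 + 123))/(-21220) = (-73 + 7254/59)*(-1/21220) = (2947/59)*(-1/21220) = -2947/1251980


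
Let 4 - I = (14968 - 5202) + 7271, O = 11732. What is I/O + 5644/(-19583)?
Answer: -399772647/229747756 ≈ -1.7400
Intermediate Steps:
I = -17033 (I = 4 - ((14968 - 5202) + 7271) = 4 - (9766 + 7271) = 4 - 1*17037 = 4 - 17037 = -17033)
I/O + 5644/(-19583) = -17033/11732 + 5644/(-19583) = -17033*1/11732 + 5644*(-1/19583) = -17033/11732 - 5644/19583 = -399772647/229747756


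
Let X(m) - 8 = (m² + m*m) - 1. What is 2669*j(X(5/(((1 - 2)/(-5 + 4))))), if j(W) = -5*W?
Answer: -760665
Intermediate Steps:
X(m) = 7 + 2*m² (X(m) = 8 + ((m² + m*m) - 1) = 8 + ((m² + m²) - 1) = 8 + (2*m² - 1) = 8 + (-1 + 2*m²) = 7 + 2*m²)
2669*j(X(5/(((1 - 2)/(-5 + 4))))) = 2669*(-5*(7 + 2*(5/(((1 - 2)/(-5 + 4))))²)) = 2669*(-5*(7 + 2*(5/((-1/(-1))))²)) = 2669*(-5*(7 + 2*(5/((-1*(-1))))²)) = 2669*(-5*(7 + 2*(5/1)²)) = 2669*(-5*(7 + 2*(5*1)²)) = 2669*(-5*(7 + 2*5²)) = 2669*(-5*(7 + 2*25)) = 2669*(-5*(7 + 50)) = 2669*(-5*57) = 2669*(-285) = -760665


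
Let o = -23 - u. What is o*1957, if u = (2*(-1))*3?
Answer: -33269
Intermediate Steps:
u = -6 (u = -2*3 = -6)
o = -17 (o = -23 - 1*(-6) = -23 + 6 = -17)
o*1957 = -17*1957 = -33269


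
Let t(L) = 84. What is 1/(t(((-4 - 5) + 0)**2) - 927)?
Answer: -1/843 ≈ -0.0011862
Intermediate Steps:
1/(t(((-4 - 5) + 0)**2) - 927) = 1/(84 - 927) = 1/(-843) = -1/843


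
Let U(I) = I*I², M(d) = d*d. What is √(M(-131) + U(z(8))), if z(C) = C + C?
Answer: √21257 ≈ 145.80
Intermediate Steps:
z(C) = 2*C
M(d) = d²
U(I) = I³
√(M(-131) + U(z(8))) = √((-131)² + (2*8)³) = √(17161 + 16³) = √(17161 + 4096) = √21257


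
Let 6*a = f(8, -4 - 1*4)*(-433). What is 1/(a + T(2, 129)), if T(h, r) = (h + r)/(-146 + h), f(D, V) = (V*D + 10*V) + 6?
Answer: 144/1433965 ≈ 0.00010042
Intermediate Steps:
f(D, V) = 6 + 10*V + D*V (f(D, V) = (D*V + 10*V) + 6 = (10*V + D*V) + 6 = 6 + 10*V + D*V)
T(h, r) = (h + r)/(-146 + h)
a = 9959 (a = ((6 + 10*(-4 - 1*4) + 8*(-4 - 1*4))*(-433))/6 = ((6 + 10*(-4 - 4) + 8*(-4 - 4))*(-433))/6 = ((6 + 10*(-8) + 8*(-8))*(-433))/6 = ((6 - 80 - 64)*(-433))/6 = (-138*(-433))/6 = (⅙)*59754 = 9959)
1/(a + T(2, 129)) = 1/(9959 + (2 + 129)/(-146 + 2)) = 1/(9959 + 131/(-144)) = 1/(9959 - 1/144*131) = 1/(9959 - 131/144) = 1/(1433965/144) = 144/1433965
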